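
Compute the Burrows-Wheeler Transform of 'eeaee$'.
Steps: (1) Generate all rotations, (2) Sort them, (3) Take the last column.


Rotations (sorted):
  0: $eeaee -> last char: e
  1: aee$ee -> last char: e
  2: e$eeae -> last char: e
  3: eaee$e -> last char: e
  4: ee$eea -> last char: a
  5: eeaee$ -> last char: $


BWT = eeeea$


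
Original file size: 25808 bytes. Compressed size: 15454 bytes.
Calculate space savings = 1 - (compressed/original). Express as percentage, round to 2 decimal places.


ratio = compressed/original = 15454/25808 = 0.598807
savings = 1 - ratio = 1 - 0.598807 = 0.401193
as a percentage: 0.401193 * 100 = 40.12%

Space savings = 1 - 15454/25808 = 40.12%


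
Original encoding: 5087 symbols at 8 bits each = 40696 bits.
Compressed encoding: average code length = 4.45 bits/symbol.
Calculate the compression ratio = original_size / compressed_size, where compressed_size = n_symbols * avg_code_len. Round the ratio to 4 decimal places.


original_size = n_symbols * orig_bits = 5087 * 8 = 40696 bits
compressed_size = n_symbols * avg_code_len = 5087 * 4.45 = 22637.15 bits
ratio = original_size / compressed_size = 40696 / 22637.15 = 1.7978

Compression ratio = 1.7978


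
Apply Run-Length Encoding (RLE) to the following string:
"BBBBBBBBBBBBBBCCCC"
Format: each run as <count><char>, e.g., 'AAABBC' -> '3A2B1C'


Scanning runs left to right:
  i=0: run of 'B' x 14 -> '14B'
  i=14: run of 'C' x 4 -> '4C'

RLE = 14B4C


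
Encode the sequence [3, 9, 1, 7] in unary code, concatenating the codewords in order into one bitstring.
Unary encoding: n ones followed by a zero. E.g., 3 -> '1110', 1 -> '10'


Encode each number as n ones followed by a terminating 0:
  3 -> 1110 (4 bits)
  9 -> 1111111110 (10 bits)
  1 -> 10 (2 bits)
  7 -> 11111110 (8 bits)
Total length = 4 + 10 + 2 + 8 = 24 bits.

Unary([3, 9, 1, 7]) = 111011111111101011111110 (24 bits)


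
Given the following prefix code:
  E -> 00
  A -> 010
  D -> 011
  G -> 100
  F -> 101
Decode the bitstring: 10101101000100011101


Decoding step by step:
Bits 101 -> F
Bits 011 -> D
Bits 010 -> A
Bits 00 -> E
Bits 100 -> G
Bits 011 -> D
Bits 101 -> F


Decoded message: FDAEGDF


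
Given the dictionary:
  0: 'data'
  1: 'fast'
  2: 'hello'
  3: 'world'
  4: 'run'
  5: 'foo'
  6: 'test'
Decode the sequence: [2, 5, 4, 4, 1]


Look up each index in the dictionary:
  2 -> 'hello'
  5 -> 'foo'
  4 -> 'run'
  4 -> 'run'
  1 -> 'fast'

Decoded: "hello foo run run fast"


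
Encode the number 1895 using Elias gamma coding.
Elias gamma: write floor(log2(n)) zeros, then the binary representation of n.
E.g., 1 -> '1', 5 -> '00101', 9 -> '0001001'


num_bits = floor(log2(1895)) + 1 = 11
leading_zeros = num_bits - 1 = 10
binary(1895) = 11101100111

Elias gamma(1895) = '0000000000' + '11101100111' = 000000000011101100111 (21 bits)


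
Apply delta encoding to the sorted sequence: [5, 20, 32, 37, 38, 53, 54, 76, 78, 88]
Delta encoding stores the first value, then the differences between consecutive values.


First value: 5
Deltas:
  20 - 5 = 15
  32 - 20 = 12
  37 - 32 = 5
  38 - 37 = 1
  53 - 38 = 15
  54 - 53 = 1
  76 - 54 = 22
  78 - 76 = 2
  88 - 78 = 10


Delta encoded: [5, 15, 12, 5, 1, 15, 1, 22, 2, 10]


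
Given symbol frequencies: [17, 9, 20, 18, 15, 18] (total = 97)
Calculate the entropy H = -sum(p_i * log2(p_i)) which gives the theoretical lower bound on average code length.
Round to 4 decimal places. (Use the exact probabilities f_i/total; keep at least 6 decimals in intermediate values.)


Per-symbol terms -p_i * log2(p_i) with p_i = f_i/97:
  p = 17/97 = 0.175258: log2(p) = -2.512450, -p*log2(p) = 0.440326
  p = 9/97 = 0.092784: log2(p) = -3.429988, -p*log2(p) = 0.318246
  p = 20/97 = 0.206186: log2(p) = -2.277985, -p*log2(p) = 0.469688
  p = 18/97 = 0.185567: log2(p) = -2.429988, -p*log2(p) = 0.450926
  p = 15/97 = 0.154639: log2(p) = -2.693022, -p*log2(p) = 0.416447
  p = 18/97 = 0.185567: log2(p) = -2.429988, -p*log2(p) = 0.450926
H = 0.440326 + 0.318246 + 0.469688 + 0.450926 + 0.416447 + 0.450926 = 2.546559

H = 2.5466 bits/symbol


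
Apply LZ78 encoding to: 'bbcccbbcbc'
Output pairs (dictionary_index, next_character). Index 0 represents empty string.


LZ78 encoding steps:
Dictionary: {0: ''}
Step 1: w='' (idx 0), next='b' -> output (0, 'b'), add 'b' as idx 1
Step 2: w='b' (idx 1), next='c' -> output (1, 'c'), add 'bc' as idx 2
Step 3: w='' (idx 0), next='c' -> output (0, 'c'), add 'c' as idx 3
Step 4: w='c' (idx 3), next='b' -> output (3, 'b'), add 'cb' as idx 4
Step 5: w='bc' (idx 2), next='b' -> output (2, 'b'), add 'bcb' as idx 5
Step 6: w='c' (idx 3), end of input -> output (3, '')


Encoded: [(0, 'b'), (1, 'c'), (0, 'c'), (3, 'b'), (2, 'b'), (3, '')]


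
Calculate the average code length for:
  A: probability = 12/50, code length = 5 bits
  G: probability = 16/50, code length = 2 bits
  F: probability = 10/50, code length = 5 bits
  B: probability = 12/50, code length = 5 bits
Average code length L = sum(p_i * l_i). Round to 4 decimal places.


Weighted contributions p_i * l_i:
  A: (12/50) * 5 = 60/50
  G: (16/50) * 2 = 32/50
  F: (10/50) * 5 = 50/50
  B: (12/50) * 5 = 60/50
Sum = (60 + 32 + 50 + 60)/50 = 202/50

L = 202/50 = 4.0400 bits/symbol


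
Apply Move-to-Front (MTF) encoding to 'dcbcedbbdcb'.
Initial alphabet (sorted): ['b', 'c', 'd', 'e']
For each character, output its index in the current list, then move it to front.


MTF encoding:
'd': index 2 in ['b', 'c', 'd', 'e'] -> ['d', 'b', 'c', 'e']
'c': index 2 in ['d', 'b', 'c', 'e'] -> ['c', 'd', 'b', 'e']
'b': index 2 in ['c', 'd', 'b', 'e'] -> ['b', 'c', 'd', 'e']
'c': index 1 in ['b', 'c', 'd', 'e'] -> ['c', 'b', 'd', 'e']
'e': index 3 in ['c', 'b', 'd', 'e'] -> ['e', 'c', 'b', 'd']
'd': index 3 in ['e', 'c', 'b', 'd'] -> ['d', 'e', 'c', 'b']
'b': index 3 in ['d', 'e', 'c', 'b'] -> ['b', 'd', 'e', 'c']
'b': index 0 in ['b', 'd', 'e', 'c'] -> ['b', 'd', 'e', 'c']
'd': index 1 in ['b', 'd', 'e', 'c'] -> ['d', 'b', 'e', 'c']
'c': index 3 in ['d', 'b', 'e', 'c'] -> ['c', 'd', 'b', 'e']
'b': index 2 in ['c', 'd', 'b', 'e'] -> ['b', 'c', 'd', 'e']


Output: [2, 2, 2, 1, 3, 3, 3, 0, 1, 3, 2]


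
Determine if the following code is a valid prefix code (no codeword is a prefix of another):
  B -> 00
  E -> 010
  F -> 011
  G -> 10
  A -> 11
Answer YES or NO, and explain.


Checking each pair (does one codeword prefix another?):
  B='00' vs E='010': no prefix
  B='00' vs F='011': no prefix
  B='00' vs G='10': no prefix
  B='00' vs A='11': no prefix
  E='010' vs B='00': no prefix
  E='010' vs F='011': no prefix
  E='010' vs G='10': no prefix
  E='010' vs A='11': no prefix
  F='011' vs B='00': no prefix
  F='011' vs E='010': no prefix
  F='011' vs G='10': no prefix
  F='011' vs A='11': no prefix
  G='10' vs B='00': no prefix
  G='10' vs E='010': no prefix
  G='10' vs F='011': no prefix
  G='10' vs A='11': no prefix
  A='11' vs B='00': no prefix
  A='11' vs E='010': no prefix
  A='11' vs F='011': no prefix
  A='11' vs G='10': no prefix
No violation found over all pairs.

YES -- this is a valid prefix code. No codeword is a prefix of any other codeword.


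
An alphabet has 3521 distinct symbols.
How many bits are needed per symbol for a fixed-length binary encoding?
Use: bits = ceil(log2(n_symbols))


log2(3521) = 11.7818
Bracket: 2^11 = 2048 < 3521 <= 2^12 = 4096
So ceil(log2(3521)) = 12

bits = ceil(log2(3521)) = ceil(11.7818) = 12 bits


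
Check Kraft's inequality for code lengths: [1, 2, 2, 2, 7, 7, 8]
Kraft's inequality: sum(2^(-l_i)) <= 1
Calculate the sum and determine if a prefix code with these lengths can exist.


Sum = 2^(-1) + 2^(-2) + 2^(-2) + 2^(-2) + 2^(-7) + 2^(-7) + 2^(-8)
    = 0.5 + 0.25 + 0.25 + 0.25 + 0.0078125 + 0.0078125 + 0.00390625
    = 325/256 = 1.26953125
Since 1.26953125 > 1, Kraft's inequality is NOT satisfied.
A prefix code with these lengths CANNOT exist.

Kraft sum = 1.26953125. Not satisfied.


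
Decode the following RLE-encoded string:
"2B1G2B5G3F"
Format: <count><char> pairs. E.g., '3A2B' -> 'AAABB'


Expanding each <count><char> pair:
  2B -> 'BB'
  1G -> 'G'
  2B -> 'BB'
  5G -> 'GGGGG'
  3F -> 'FFF'

Decoded = BBGBBGGGGGFFF


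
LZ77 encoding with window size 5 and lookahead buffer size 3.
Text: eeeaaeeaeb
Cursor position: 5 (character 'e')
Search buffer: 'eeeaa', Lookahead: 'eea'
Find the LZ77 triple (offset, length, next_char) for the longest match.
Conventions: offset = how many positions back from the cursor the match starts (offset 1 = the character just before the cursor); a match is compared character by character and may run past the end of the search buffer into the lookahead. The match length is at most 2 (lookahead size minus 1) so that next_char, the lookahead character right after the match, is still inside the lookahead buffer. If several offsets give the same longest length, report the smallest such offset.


Try each offset into the search buffer:
  offset=1 (pos 4, char 'a'): match length 0
  offset=2 (pos 3, char 'a'): match length 0
  offset=3 (pos 2, char 'e'): match length 1
  offset=4 (pos 1, char 'e'): match length 2
  offset=5 (pos 0, char 'e'): match length 2
Longest match has length 2, found at offsets 4, 5; take the smallest, offset 4.
next_char = character at position 5 + 2 = 7 -> 'a'

Best match: offset=4, length=2 (matching 'ee' starting at position 1)
LZ77 triple: (4, 2, 'a')


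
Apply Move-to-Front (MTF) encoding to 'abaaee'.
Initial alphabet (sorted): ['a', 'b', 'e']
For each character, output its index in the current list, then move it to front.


MTF encoding:
'a': index 0 in ['a', 'b', 'e'] -> ['a', 'b', 'e']
'b': index 1 in ['a', 'b', 'e'] -> ['b', 'a', 'e']
'a': index 1 in ['b', 'a', 'e'] -> ['a', 'b', 'e']
'a': index 0 in ['a', 'b', 'e'] -> ['a', 'b', 'e']
'e': index 2 in ['a', 'b', 'e'] -> ['e', 'a', 'b']
'e': index 0 in ['e', 'a', 'b'] -> ['e', 'a', 'b']


Output: [0, 1, 1, 0, 2, 0]


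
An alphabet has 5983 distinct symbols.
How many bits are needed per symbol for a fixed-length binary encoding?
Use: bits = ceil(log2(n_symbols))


log2(5983) = 12.5467
Bracket: 2^12 = 4096 < 5983 <= 2^13 = 8192
So ceil(log2(5983)) = 13

bits = ceil(log2(5983)) = ceil(12.5467) = 13 bits


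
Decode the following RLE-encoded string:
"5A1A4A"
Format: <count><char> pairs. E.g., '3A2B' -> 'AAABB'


Expanding each <count><char> pair:
  5A -> 'AAAAA'
  1A -> 'A'
  4A -> 'AAAA'

Decoded = AAAAAAAAAA


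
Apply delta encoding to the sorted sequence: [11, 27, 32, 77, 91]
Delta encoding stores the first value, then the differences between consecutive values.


First value: 11
Deltas:
  27 - 11 = 16
  32 - 27 = 5
  77 - 32 = 45
  91 - 77 = 14


Delta encoded: [11, 16, 5, 45, 14]


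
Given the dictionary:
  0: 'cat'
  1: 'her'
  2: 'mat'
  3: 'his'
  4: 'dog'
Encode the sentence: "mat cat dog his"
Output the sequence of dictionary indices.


Look up each word in the dictionary:
  'mat' -> 2
  'cat' -> 0
  'dog' -> 4
  'his' -> 3

Encoded: [2, 0, 4, 3]


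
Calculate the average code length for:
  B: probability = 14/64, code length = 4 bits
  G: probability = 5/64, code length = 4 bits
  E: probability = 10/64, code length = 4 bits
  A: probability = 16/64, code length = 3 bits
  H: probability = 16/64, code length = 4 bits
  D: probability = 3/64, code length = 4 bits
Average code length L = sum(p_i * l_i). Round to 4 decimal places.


Weighted contributions p_i * l_i:
  B: (14/64) * 4 = 56/64
  G: (5/64) * 4 = 20/64
  E: (10/64) * 4 = 40/64
  A: (16/64) * 3 = 48/64
  H: (16/64) * 4 = 64/64
  D: (3/64) * 4 = 12/64
Sum = (56 + 20 + 40 + 48 + 64 + 12)/64 = 240/64

L = 240/64 = 3.7500 bits/symbol


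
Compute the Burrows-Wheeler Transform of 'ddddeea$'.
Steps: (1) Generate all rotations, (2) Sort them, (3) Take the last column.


Rotations (sorted):
  0: $ddddeea -> last char: a
  1: a$ddddee -> last char: e
  2: ddddeea$ -> last char: $
  3: dddeea$d -> last char: d
  4: ddeea$dd -> last char: d
  5: deea$ddd -> last char: d
  6: ea$dddde -> last char: e
  7: eea$dddd -> last char: d


BWT = ae$ddded


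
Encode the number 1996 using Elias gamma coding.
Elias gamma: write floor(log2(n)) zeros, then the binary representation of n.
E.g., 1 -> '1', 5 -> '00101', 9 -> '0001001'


num_bits = floor(log2(1996)) + 1 = 11
leading_zeros = num_bits - 1 = 10
binary(1996) = 11111001100

Elias gamma(1996) = '0000000000' + '11111001100' = 000000000011111001100 (21 bits)


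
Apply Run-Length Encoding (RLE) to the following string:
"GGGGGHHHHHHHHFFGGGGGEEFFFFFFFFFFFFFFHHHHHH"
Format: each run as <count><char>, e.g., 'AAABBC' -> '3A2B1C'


Scanning runs left to right:
  i=0: run of 'G' x 5 -> '5G'
  i=5: run of 'H' x 8 -> '8H'
  i=13: run of 'F' x 2 -> '2F'
  i=15: run of 'G' x 5 -> '5G'
  i=20: run of 'E' x 2 -> '2E'
  i=22: run of 'F' x 14 -> '14F'
  i=36: run of 'H' x 6 -> '6H'

RLE = 5G8H2F5G2E14F6H


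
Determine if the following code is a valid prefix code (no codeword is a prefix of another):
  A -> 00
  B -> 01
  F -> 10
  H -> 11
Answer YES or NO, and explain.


Checking each pair (does one codeword prefix another?):
  A='00' vs B='01': no prefix
  A='00' vs F='10': no prefix
  A='00' vs H='11': no prefix
  B='01' vs A='00': no prefix
  B='01' vs F='10': no prefix
  B='01' vs H='11': no prefix
  F='10' vs A='00': no prefix
  F='10' vs B='01': no prefix
  F='10' vs H='11': no prefix
  H='11' vs A='00': no prefix
  H='11' vs B='01': no prefix
  H='11' vs F='10': no prefix
No violation found over all pairs.

YES -- this is a valid prefix code. No codeword is a prefix of any other codeword.


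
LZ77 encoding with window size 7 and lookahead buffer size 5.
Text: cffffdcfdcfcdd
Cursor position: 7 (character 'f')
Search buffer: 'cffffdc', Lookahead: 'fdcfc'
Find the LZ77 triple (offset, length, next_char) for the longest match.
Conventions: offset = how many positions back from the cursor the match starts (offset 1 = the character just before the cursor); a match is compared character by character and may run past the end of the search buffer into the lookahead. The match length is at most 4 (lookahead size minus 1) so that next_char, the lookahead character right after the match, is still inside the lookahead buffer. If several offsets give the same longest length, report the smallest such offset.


Try each offset into the search buffer:
  offset=1 (pos 6, char 'c'): match length 0
  offset=2 (pos 5, char 'd'): match length 0
  offset=3 (pos 4, char 'f'): match length 4
  offset=4 (pos 3, char 'f'): match length 1
  offset=5 (pos 2, char 'f'): match length 1
  offset=6 (pos 1, char 'f'): match length 1
  offset=7 (pos 0, char 'c'): match length 0
Longest match has length 4 at offset 3.
next_char = character at position 7 + 4 = 11 -> 'c'

Best match: offset=3, length=4 (matching 'fdcf' starting at position 4)
LZ77 triple: (3, 4, 'c')


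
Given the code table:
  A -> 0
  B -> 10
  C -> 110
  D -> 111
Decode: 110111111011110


Decoding:
110 -> C
111 -> D
111 -> D
0 -> A
111 -> D
10 -> B


Result: CDDADB


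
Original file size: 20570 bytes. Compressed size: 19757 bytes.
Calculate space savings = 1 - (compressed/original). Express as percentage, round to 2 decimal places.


ratio = compressed/original = 19757/20570 = 0.960476
savings = 1 - ratio = 1 - 0.960476 = 0.039524
as a percentage: 0.039524 * 100 = 3.95%

Space savings = 1 - 19757/20570 = 3.95%


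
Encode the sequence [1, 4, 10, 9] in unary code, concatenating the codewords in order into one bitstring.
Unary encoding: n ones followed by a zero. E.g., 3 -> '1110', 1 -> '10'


Encode each number as n ones followed by a terminating 0:
  1 -> 10 (2 bits)
  4 -> 11110 (5 bits)
  10 -> 11111111110 (11 bits)
  9 -> 1111111110 (10 bits)
Total length = 2 + 5 + 11 + 10 = 28 bits.

Unary([1, 4, 10, 9]) = 1011110111111111101111111110 (28 bits)


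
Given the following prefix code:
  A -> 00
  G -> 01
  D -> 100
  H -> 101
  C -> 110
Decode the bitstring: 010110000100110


Decoding step by step:
Bits 01 -> G
Bits 01 -> G
Bits 100 -> D
Bits 00 -> A
Bits 100 -> D
Bits 110 -> C


Decoded message: GGDADC


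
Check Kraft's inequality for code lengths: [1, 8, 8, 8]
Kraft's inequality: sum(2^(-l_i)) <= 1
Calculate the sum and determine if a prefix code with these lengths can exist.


Sum = 2^(-1) + 2^(-8) + 2^(-8) + 2^(-8)
    = 0.5 + 0.00390625 + 0.00390625 + 0.00390625
    = 131/256 = 0.51171875
Since 0.51171875 <= 1, Kraft's inequality IS satisfied.
A prefix code with these lengths CAN exist.

Kraft sum = 0.51171875. Satisfied.


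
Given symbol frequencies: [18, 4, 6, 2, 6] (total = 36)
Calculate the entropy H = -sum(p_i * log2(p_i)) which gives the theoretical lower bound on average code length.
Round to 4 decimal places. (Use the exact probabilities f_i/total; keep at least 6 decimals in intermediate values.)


Per-symbol terms -p_i * log2(p_i) with p_i = f_i/36:
  p = 18/36 = 0.500000: log2(p) = -1.000000, -p*log2(p) = 0.500000
  p = 4/36 = 0.111111: log2(p) = -3.169925, -p*log2(p) = 0.352214
  p = 6/36 = 0.166667: log2(p) = -2.584963, -p*log2(p) = 0.430827
  p = 2/36 = 0.055556: log2(p) = -4.169925, -p*log2(p) = 0.231663
  p = 6/36 = 0.166667: log2(p) = -2.584963, -p*log2(p) = 0.430827
H = 0.500000 + 0.352214 + 0.430827 + 0.231663 + 0.430827 = 1.945531

H = 1.9455 bits/symbol


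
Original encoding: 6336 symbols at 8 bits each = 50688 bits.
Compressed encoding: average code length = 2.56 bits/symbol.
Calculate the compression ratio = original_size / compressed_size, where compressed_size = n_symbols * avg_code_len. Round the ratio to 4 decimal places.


original_size = n_symbols * orig_bits = 6336 * 8 = 50688 bits
compressed_size = n_symbols * avg_code_len = 6336 * 2.56 = 16220.16 bits
ratio = original_size / compressed_size = 50688 / 16220.16 = 3.125

Compression ratio = 3.125


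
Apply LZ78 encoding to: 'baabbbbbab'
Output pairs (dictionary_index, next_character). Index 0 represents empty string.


LZ78 encoding steps:
Dictionary: {0: ''}
Step 1: w='' (idx 0), next='b' -> output (0, 'b'), add 'b' as idx 1
Step 2: w='' (idx 0), next='a' -> output (0, 'a'), add 'a' as idx 2
Step 3: w='a' (idx 2), next='b' -> output (2, 'b'), add 'ab' as idx 3
Step 4: w='b' (idx 1), next='b' -> output (1, 'b'), add 'bb' as idx 4
Step 5: w='bb' (idx 4), next='a' -> output (4, 'a'), add 'bba' as idx 5
Step 6: w='b' (idx 1), end of input -> output (1, '')


Encoded: [(0, 'b'), (0, 'a'), (2, 'b'), (1, 'b'), (4, 'a'), (1, '')]


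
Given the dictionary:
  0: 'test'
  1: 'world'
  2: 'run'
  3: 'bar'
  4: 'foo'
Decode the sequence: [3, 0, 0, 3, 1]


Look up each index in the dictionary:
  3 -> 'bar'
  0 -> 'test'
  0 -> 'test'
  3 -> 'bar'
  1 -> 'world'

Decoded: "bar test test bar world"


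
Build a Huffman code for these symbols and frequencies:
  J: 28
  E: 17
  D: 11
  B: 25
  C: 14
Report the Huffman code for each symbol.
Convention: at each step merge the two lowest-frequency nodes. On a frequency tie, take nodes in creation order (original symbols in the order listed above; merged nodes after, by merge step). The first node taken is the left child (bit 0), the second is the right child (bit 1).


Huffman tree construction:
Step 1: Merge D(11) + C(14) = 25
Step 2: Merge E(17) + B(25) = 42
Step 3: Merge (D+C)(25) + J(28) = 53
Step 4: Merge (E+B)(42) + ((D+C)+J)(53) = 95
Read each symbol's code off the tree from the root (left child = 0, right child = 1).

Codes:
  J: 11 (length 2)
  E: 00 (length 2)
  D: 100 (length 3)
  B: 01 (length 2)
  C: 101 (length 3)
Average code length: 215/95 = 2.2632 bits/symbol


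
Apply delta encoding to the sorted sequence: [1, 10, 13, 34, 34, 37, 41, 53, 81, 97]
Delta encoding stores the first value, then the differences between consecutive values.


First value: 1
Deltas:
  10 - 1 = 9
  13 - 10 = 3
  34 - 13 = 21
  34 - 34 = 0
  37 - 34 = 3
  41 - 37 = 4
  53 - 41 = 12
  81 - 53 = 28
  97 - 81 = 16


Delta encoded: [1, 9, 3, 21, 0, 3, 4, 12, 28, 16]


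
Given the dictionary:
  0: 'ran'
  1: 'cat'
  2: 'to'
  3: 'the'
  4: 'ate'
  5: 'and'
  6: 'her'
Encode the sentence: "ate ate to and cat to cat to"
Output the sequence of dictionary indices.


Look up each word in the dictionary:
  'ate' -> 4
  'ate' -> 4
  'to' -> 2
  'and' -> 5
  'cat' -> 1
  'to' -> 2
  'cat' -> 1
  'to' -> 2

Encoded: [4, 4, 2, 5, 1, 2, 1, 2]


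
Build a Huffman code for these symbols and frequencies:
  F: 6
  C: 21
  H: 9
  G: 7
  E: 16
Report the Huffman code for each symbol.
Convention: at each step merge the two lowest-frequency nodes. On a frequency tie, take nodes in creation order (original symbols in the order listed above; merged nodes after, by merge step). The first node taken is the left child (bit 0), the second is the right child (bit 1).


Huffman tree construction:
Step 1: Merge F(6) + G(7) = 13
Step 2: Merge H(9) + (F+G)(13) = 22
Step 3: Merge E(16) + C(21) = 37
Step 4: Merge (H+(F+G))(22) + (E+C)(37) = 59
Read each symbol's code off the tree from the root (left child = 0, right child = 1).

Codes:
  F: 010 (length 3)
  C: 11 (length 2)
  H: 00 (length 2)
  G: 011 (length 3)
  E: 10 (length 2)
Average code length: 131/59 = 2.2203 bits/symbol


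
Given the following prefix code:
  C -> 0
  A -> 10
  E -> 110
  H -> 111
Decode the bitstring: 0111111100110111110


Decoding step by step:
Bits 0 -> C
Bits 111 -> H
Bits 111 -> H
Bits 10 -> A
Bits 0 -> C
Bits 110 -> E
Bits 111 -> H
Bits 110 -> E


Decoded message: CHHACEHE


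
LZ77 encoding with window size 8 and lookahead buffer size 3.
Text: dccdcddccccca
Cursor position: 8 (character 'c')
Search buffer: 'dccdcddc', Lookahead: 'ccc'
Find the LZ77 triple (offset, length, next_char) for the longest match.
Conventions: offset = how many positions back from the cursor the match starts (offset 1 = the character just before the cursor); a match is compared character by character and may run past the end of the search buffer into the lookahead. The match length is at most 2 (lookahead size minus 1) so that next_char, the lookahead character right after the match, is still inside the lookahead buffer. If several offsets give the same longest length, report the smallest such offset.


Try each offset into the search buffer:
  offset=1 (pos 7, char 'c'): match length 2
  offset=2 (pos 6, char 'd'): match length 0
  offset=3 (pos 5, char 'd'): match length 0
  offset=4 (pos 4, char 'c'): match length 1
  offset=5 (pos 3, char 'd'): match length 0
  offset=6 (pos 2, char 'c'): match length 1
  offset=7 (pos 1, char 'c'): match length 2
  offset=8 (pos 0, char 'd'): match length 0
Longest match has length 2, found at offsets 1, 7; take the smallest, offset 1.
next_char = character at position 8 + 2 = 10 -> 'c'

Best match: offset=1, length=2 (matching 'cc' starting at position 7)
LZ77 triple: (1, 2, 'c')


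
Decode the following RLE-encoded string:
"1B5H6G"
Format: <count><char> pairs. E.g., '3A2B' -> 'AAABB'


Expanding each <count><char> pair:
  1B -> 'B'
  5H -> 'HHHHH'
  6G -> 'GGGGGG'

Decoded = BHHHHHGGGGGG


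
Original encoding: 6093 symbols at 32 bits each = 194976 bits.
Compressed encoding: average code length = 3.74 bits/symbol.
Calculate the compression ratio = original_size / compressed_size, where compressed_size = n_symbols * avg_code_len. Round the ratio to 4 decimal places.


original_size = n_symbols * orig_bits = 6093 * 32 = 194976 bits
compressed_size = n_symbols * avg_code_len = 6093 * 3.74 = 22787.82 bits
ratio = original_size / compressed_size = 194976 / 22787.82 = 8.5561

Compression ratio = 8.5561


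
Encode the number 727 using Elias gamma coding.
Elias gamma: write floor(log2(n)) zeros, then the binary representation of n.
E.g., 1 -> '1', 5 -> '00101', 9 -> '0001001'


num_bits = floor(log2(727)) + 1 = 10
leading_zeros = num_bits - 1 = 9
binary(727) = 1011010111

Elias gamma(727) = '000000000' + '1011010111' = 0000000001011010111 (19 bits)


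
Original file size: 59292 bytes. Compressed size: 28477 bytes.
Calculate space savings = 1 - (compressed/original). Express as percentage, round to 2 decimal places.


ratio = compressed/original = 28477/59292 = 0.480284
savings = 1 - ratio = 1 - 0.480284 = 0.519716
as a percentage: 0.519716 * 100 = 51.97%

Space savings = 1 - 28477/59292 = 51.97%


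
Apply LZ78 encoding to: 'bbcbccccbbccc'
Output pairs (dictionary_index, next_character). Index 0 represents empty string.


LZ78 encoding steps:
Dictionary: {0: ''}
Step 1: w='' (idx 0), next='b' -> output (0, 'b'), add 'b' as idx 1
Step 2: w='b' (idx 1), next='c' -> output (1, 'c'), add 'bc' as idx 2
Step 3: w='bc' (idx 2), next='c' -> output (2, 'c'), add 'bcc' as idx 3
Step 4: w='' (idx 0), next='c' -> output (0, 'c'), add 'c' as idx 4
Step 5: w='c' (idx 4), next='b' -> output (4, 'b'), add 'cb' as idx 5
Step 6: w='bcc' (idx 3), next='c' -> output (3, 'c'), add 'bccc' as idx 6


Encoded: [(0, 'b'), (1, 'c'), (2, 'c'), (0, 'c'), (4, 'b'), (3, 'c')]


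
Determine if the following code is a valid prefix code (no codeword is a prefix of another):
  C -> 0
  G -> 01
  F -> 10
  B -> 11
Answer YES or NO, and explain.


Checking each pair (does one codeword prefix another?):
  C='0' vs G='01': prefix -- VIOLATION

NO -- this is NOT a valid prefix code. C (0) is a prefix of G (01).


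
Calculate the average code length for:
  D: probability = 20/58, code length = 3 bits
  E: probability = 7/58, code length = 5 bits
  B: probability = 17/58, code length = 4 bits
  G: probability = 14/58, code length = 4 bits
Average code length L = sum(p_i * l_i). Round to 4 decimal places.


Weighted contributions p_i * l_i:
  D: (20/58) * 3 = 60/58
  E: (7/58) * 5 = 35/58
  B: (17/58) * 4 = 68/58
  G: (14/58) * 4 = 56/58
Sum = (60 + 35 + 68 + 56)/58 = 219/58

L = 219/58 = 3.7759 bits/symbol


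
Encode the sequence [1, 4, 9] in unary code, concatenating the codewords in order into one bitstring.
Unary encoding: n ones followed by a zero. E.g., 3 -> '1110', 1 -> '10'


Encode each number as n ones followed by a terminating 0:
  1 -> 10 (2 bits)
  4 -> 11110 (5 bits)
  9 -> 1111111110 (10 bits)
Total length = 2 + 5 + 10 = 17 bits.

Unary([1, 4, 9]) = 10111101111111110 (17 bits)


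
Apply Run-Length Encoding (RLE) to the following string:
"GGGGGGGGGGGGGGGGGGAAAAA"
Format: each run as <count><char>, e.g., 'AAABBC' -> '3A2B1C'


Scanning runs left to right:
  i=0: run of 'G' x 18 -> '18G'
  i=18: run of 'A' x 5 -> '5A'

RLE = 18G5A


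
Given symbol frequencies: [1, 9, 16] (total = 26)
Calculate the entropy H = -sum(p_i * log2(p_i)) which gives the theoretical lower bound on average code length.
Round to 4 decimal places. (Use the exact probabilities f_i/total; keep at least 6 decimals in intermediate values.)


Per-symbol terms -p_i * log2(p_i) with p_i = f_i/26:
  p = 1/26 = 0.038462: log2(p) = -4.700440, -p*log2(p) = 0.180786
  p = 9/26 = 0.346154: log2(p) = -1.530515, -p*log2(p) = 0.529794
  p = 16/26 = 0.615385: log2(p) = -0.700440, -p*log2(p) = 0.431040
H = 0.180786 + 0.529794 + 0.431040 = 1.141620

H = 1.1416 bits/symbol


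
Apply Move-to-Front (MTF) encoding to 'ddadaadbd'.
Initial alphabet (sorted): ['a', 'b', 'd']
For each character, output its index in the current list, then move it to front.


MTF encoding:
'd': index 2 in ['a', 'b', 'd'] -> ['d', 'a', 'b']
'd': index 0 in ['d', 'a', 'b'] -> ['d', 'a', 'b']
'a': index 1 in ['d', 'a', 'b'] -> ['a', 'd', 'b']
'd': index 1 in ['a', 'd', 'b'] -> ['d', 'a', 'b']
'a': index 1 in ['d', 'a', 'b'] -> ['a', 'd', 'b']
'a': index 0 in ['a', 'd', 'b'] -> ['a', 'd', 'b']
'd': index 1 in ['a', 'd', 'b'] -> ['d', 'a', 'b']
'b': index 2 in ['d', 'a', 'b'] -> ['b', 'd', 'a']
'd': index 1 in ['b', 'd', 'a'] -> ['d', 'b', 'a']


Output: [2, 0, 1, 1, 1, 0, 1, 2, 1]


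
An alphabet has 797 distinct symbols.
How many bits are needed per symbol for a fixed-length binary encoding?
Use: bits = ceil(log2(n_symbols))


log2(797) = 9.6384
Bracket: 2^9 = 512 < 797 <= 2^10 = 1024
So ceil(log2(797)) = 10

bits = ceil(log2(797)) = ceil(9.6384) = 10 bits


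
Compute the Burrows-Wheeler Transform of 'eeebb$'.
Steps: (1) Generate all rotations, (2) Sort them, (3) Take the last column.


Rotations (sorted):
  0: $eeebb -> last char: b
  1: b$eeeb -> last char: b
  2: bb$eee -> last char: e
  3: ebb$ee -> last char: e
  4: eebb$e -> last char: e
  5: eeebb$ -> last char: $


BWT = bbeee$


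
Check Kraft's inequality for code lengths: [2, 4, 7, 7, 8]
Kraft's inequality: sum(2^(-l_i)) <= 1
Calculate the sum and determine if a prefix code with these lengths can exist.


Sum = 2^(-2) + 2^(-4) + 2^(-7) + 2^(-7) + 2^(-8)
    = 0.25 + 0.0625 + 0.0078125 + 0.0078125 + 0.00390625
    = 85/256 = 0.33203125
Since 0.33203125 <= 1, Kraft's inequality IS satisfied.
A prefix code with these lengths CAN exist.

Kraft sum = 0.33203125. Satisfied.


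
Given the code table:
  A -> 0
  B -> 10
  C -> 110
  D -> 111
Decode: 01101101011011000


Decoding:
0 -> A
110 -> C
110 -> C
10 -> B
110 -> C
110 -> C
0 -> A
0 -> A


Result: ACCBCCAA


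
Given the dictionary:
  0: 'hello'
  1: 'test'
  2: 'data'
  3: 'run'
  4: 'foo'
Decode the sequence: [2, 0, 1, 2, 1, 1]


Look up each index in the dictionary:
  2 -> 'data'
  0 -> 'hello'
  1 -> 'test'
  2 -> 'data'
  1 -> 'test'
  1 -> 'test'

Decoded: "data hello test data test test"


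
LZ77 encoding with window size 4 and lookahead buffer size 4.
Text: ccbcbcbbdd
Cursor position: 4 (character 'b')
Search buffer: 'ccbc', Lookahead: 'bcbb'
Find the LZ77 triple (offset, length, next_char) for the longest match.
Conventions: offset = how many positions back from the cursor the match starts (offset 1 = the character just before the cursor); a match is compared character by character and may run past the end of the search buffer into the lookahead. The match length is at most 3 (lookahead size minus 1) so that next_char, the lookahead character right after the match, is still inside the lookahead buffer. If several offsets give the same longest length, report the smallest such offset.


Try each offset into the search buffer:
  offset=1 (pos 3, char 'c'): match length 0
  offset=2 (pos 2, char 'b'): match length 3
  offset=3 (pos 1, char 'c'): match length 0
  offset=4 (pos 0, char 'c'): match length 0
Longest match has length 3 at offset 2.
next_char = character at position 4 + 3 = 7 -> 'b'

Best match: offset=2, length=3 (matching 'bcb' starting at position 2)
LZ77 triple: (2, 3, 'b')


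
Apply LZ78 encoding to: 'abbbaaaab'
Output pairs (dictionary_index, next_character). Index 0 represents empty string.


LZ78 encoding steps:
Dictionary: {0: ''}
Step 1: w='' (idx 0), next='a' -> output (0, 'a'), add 'a' as idx 1
Step 2: w='' (idx 0), next='b' -> output (0, 'b'), add 'b' as idx 2
Step 3: w='b' (idx 2), next='b' -> output (2, 'b'), add 'bb' as idx 3
Step 4: w='a' (idx 1), next='a' -> output (1, 'a'), add 'aa' as idx 4
Step 5: w='aa' (idx 4), next='b' -> output (4, 'b'), add 'aab' as idx 5


Encoded: [(0, 'a'), (0, 'b'), (2, 'b'), (1, 'a'), (4, 'b')]


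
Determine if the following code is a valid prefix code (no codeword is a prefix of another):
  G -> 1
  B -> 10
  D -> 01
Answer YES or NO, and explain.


Checking each pair (does one codeword prefix another?):
  G='1' vs B='10': prefix -- VIOLATION

NO -- this is NOT a valid prefix code. G (1) is a prefix of B (10).


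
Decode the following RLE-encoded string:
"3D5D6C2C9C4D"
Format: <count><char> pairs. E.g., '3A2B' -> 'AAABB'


Expanding each <count><char> pair:
  3D -> 'DDD'
  5D -> 'DDDDD'
  6C -> 'CCCCCC'
  2C -> 'CC'
  9C -> 'CCCCCCCCC'
  4D -> 'DDDD'

Decoded = DDDDDDDDCCCCCCCCCCCCCCCCCDDDD


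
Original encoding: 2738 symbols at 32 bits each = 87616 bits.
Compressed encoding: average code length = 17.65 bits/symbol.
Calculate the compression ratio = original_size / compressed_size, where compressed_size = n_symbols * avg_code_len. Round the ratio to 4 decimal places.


original_size = n_symbols * orig_bits = 2738 * 32 = 87616 bits
compressed_size = n_symbols * avg_code_len = 2738 * 17.65 = 48325.7 bits
ratio = original_size / compressed_size = 87616 / 48325.7 = 1.813

Compression ratio = 1.813


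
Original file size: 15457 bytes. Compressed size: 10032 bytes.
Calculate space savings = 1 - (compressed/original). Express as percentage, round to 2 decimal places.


ratio = compressed/original = 10032/15457 = 0.649026
savings = 1 - ratio = 1 - 0.649026 = 0.350974
as a percentage: 0.350974 * 100 = 35.1%

Space savings = 1 - 10032/15457 = 35.1%


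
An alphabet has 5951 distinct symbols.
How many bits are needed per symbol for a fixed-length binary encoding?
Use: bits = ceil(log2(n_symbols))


log2(5951) = 12.5389
Bracket: 2^12 = 4096 < 5951 <= 2^13 = 8192
So ceil(log2(5951)) = 13

bits = ceil(log2(5951)) = ceil(12.5389) = 13 bits


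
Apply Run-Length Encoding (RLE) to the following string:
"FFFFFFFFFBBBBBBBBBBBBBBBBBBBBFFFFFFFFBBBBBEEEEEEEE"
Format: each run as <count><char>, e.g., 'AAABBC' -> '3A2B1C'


Scanning runs left to right:
  i=0: run of 'F' x 9 -> '9F'
  i=9: run of 'B' x 20 -> '20B'
  i=29: run of 'F' x 8 -> '8F'
  i=37: run of 'B' x 5 -> '5B'
  i=42: run of 'E' x 8 -> '8E'

RLE = 9F20B8F5B8E


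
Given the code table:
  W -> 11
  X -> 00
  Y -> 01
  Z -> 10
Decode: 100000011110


Decoding:
10 -> Z
00 -> X
00 -> X
01 -> Y
11 -> W
10 -> Z


Result: ZXXYWZ


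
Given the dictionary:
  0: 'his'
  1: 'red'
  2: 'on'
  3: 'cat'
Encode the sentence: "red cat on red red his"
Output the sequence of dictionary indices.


Look up each word in the dictionary:
  'red' -> 1
  'cat' -> 3
  'on' -> 2
  'red' -> 1
  'red' -> 1
  'his' -> 0

Encoded: [1, 3, 2, 1, 1, 0]


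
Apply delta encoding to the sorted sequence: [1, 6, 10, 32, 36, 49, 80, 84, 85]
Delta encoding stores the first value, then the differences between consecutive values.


First value: 1
Deltas:
  6 - 1 = 5
  10 - 6 = 4
  32 - 10 = 22
  36 - 32 = 4
  49 - 36 = 13
  80 - 49 = 31
  84 - 80 = 4
  85 - 84 = 1


Delta encoded: [1, 5, 4, 22, 4, 13, 31, 4, 1]


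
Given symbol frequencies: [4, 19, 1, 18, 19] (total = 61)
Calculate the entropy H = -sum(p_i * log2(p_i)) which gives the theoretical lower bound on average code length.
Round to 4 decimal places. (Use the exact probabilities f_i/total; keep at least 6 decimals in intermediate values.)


Per-symbol terms -p_i * log2(p_i) with p_i = f_i/61:
  p = 4/61 = 0.065574: log2(p) = -3.930737, -p*log2(p) = 0.257753
  p = 19/61 = 0.311475: log2(p) = -1.682810, -p*log2(p) = 0.524154
  p = 1/61 = 0.016393: log2(p) = -5.930737, -p*log2(p) = 0.097225
  p = 18/61 = 0.295082: log2(p) = -1.760812, -p*log2(p) = 0.519584
  p = 19/61 = 0.311475: log2(p) = -1.682810, -p*log2(p) = 0.524154
H = 0.257753 + 0.524154 + 0.097225 + 0.519584 + 0.524154 = 1.922870

H = 1.9229 bits/symbol


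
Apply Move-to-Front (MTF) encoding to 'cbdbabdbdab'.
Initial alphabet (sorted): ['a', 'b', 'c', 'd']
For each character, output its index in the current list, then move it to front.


MTF encoding:
'c': index 2 in ['a', 'b', 'c', 'd'] -> ['c', 'a', 'b', 'd']
'b': index 2 in ['c', 'a', 'b', 'd'] -> ['b', 'c', 'a', 'd']
'd': index 3 in ['b', 'c', 'a', 'd'] -> ['d', 'b', 'c', 'a']
'b': index 1 in ['d', 'b', 'c', 'a'] -> ['b', 'd', 'c', 'a']
'a': index 3 in ['b', 'd', 'c', 'a'] -> ['a', 'b', 'd', 'c']
'b': index 1 in ['a', 'b', 'd', 'c'] -> ['b', 'a', 'd', 'c']
'd': index 2 in ['b', 'a', 'd', 'c'] -> ['d', 'b', 'a', 'c']
'b': index 1 in ['d', 'b', 'a', 'c'] -> ['b', 'd', 'a', 'c']
'd': index 1 in ['b', 'd', 'a', 'c'] -> ['d', 'b', 'a', 'c']
'a': index 2 in ['d', 'b', 'a', 'c'] -> ['a', 'd', 'b', 'c']
'b': index 2 in ['a', 'd', 'b', 'c'] -> ['b', 'a', 'd', 'c']


Output: [2, 2, 3, 1, 3, 1, 2, 1, 1, 2, 2]


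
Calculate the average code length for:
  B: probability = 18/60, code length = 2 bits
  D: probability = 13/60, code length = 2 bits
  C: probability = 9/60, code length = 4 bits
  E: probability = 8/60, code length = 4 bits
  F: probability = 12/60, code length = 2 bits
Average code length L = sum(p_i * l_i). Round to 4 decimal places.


Weighted contributions p_i * l_i:
  B: (18/60) * 2 = 36/60
  D: (13/60) * 2 = 26/60
  C: (9/60) * 4 = 36/60
  E: (8/60) * 4 = 32/60
  F: (12/60) * 2 = 24/60
Sum = (36 + 26 + 36 + 32 + 24)/60 = 154/60

L = 154/60 = 2.5667 bits/symbol


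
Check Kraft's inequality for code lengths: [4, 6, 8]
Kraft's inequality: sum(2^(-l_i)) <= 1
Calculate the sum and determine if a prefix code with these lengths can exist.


Sum = 2^(-4) + 2^(-6) + 2^(-8)
    = 0.0625 + 0.015625 + 0.00390625
    = 21/256 = 0.08203125
Since 0.08203125 <= 1, Kraft's inequality IS satisfied.
A prefix code with these lengths CAN exist.

Kraft sum = 0.08203125. Satisfied.


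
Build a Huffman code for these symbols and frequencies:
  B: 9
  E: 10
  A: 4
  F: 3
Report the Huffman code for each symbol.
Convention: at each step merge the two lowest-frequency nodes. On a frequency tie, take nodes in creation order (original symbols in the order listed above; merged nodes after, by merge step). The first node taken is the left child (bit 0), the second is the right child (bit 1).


Huffman tree construction:
Step 1: Merge F(3) + A(4) = 7
Step 2: Merge (F+A)(7) + B(9) = 16
Step 3: Merge E(10) + ((F+A)+B)(16) = 26
Read each symbol's code off the tree from the root (left child = 0, right child = 1).

Codes:
  B: 11 (length 2)
  E: 0 (length 1)
  A: 101 (length 3)
  F: 100 (length 3)
Average code length: 49/26 = 1.8846 bits/symbol


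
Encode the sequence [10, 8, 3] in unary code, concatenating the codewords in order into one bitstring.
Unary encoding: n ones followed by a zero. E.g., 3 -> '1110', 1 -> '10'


Encode each number as n ones followed by a terminating 0:
  10 -> 11111111110 (11 bits)
  8 -> 111111110 (9 bits)
  3 -> 1110 (4 bits)
Total length = 11 + 9 + 4 = 24 bits.

Unary([10, 8, 3]) = 111111111101111111101110 (24 bits)


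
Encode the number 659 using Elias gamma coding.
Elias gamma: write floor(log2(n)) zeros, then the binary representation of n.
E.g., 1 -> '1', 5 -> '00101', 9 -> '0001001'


num_bits = floor(log2(659)) + 1 = 10
leading_zeros = num_bits - 1 = 9
binary(659) = 1010010011

Elias gamma(659) = '000000000' + '1010010011' = 0000000001010010011 (19 bits)


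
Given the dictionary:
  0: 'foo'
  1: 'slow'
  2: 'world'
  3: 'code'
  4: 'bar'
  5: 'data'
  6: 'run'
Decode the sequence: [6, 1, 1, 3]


Look up each index in the dictionary:
  6 -> 'run'
  1 -> 'slow'
  1 -> 'slow'
  3 -> 'code'

Decoded: "run slow slow code"


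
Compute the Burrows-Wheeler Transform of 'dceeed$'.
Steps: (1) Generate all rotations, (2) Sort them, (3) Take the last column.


Rotations (sorted):
  0: $dceeed -> last char: d
  1: ceeed$d -> last char: d
  2: d$dceee -> last char: e
  3: dceeed$ -> last char: $
  4: ed$dcee -> last char: e
  5: eed$dce -> last char: e
  6: eeed$dc -> last char: c


BWT = dde$eec


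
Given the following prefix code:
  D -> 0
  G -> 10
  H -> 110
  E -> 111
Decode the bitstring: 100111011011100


Decoding step by step:
Bits 10 -> G
Bits 0 -> D
Bits 111 -> E
Bits 0 -> D
Bits 110 -> H
Bits 111 -> E
Bits 0 -> D
Bits 0 -> D


Decoded message: GDEDHEDD


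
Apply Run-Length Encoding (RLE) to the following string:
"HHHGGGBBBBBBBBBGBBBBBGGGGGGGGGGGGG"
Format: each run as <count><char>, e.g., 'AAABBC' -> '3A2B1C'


Scanning runs left to right:
  i=0: run of 'H' x 3 -> '3H'
  i=3: run of 'G' x 3 -> '3G'
  i=6: run of 'B' x 9 -> '9B'
  i=15: run of 'G' x 1 -> '1G'
  i=16: run of 'B' x 5 -> '5B'
  i=21: run of 'G' x 13 -> '13G'

RLE = 3H3G9B1G5B13G


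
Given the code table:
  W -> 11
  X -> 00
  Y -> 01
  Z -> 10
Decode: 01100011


Decoding:
01 -> Y
10 -> Z
00 -> X
11 -> W


Result: YZXW


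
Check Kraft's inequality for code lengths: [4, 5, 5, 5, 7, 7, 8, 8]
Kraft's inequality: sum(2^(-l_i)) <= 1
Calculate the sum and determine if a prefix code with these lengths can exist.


Sum = 2^(-4) + 2^(-5) + 2^(-5) + 2^(-5) + 2^(-7) + 2^(-7) + 2^(-8) + 2^(-8)
    = 0.0625 + 0.03125 + 0.03125 + 0.03125 + 0.0078125 + 0.0078125 + 0.00390625 + 0.00390625
    = 46/256 = 0.1796875
Since 0.1796875 <= 1, Kraft's inequality IS satisfied.
A prefix code with these lengths CAN exist.

Kraft sum = 0.1796875. Satisfied.
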